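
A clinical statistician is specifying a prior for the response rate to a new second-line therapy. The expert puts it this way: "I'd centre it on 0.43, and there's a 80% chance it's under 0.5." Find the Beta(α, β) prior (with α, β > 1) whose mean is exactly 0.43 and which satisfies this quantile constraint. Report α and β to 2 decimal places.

α ≈ 15.12, β ≈ 20.05

With mean 0.43 fixed, write α = 0.43s, β = 0.57s where s = α+β.
Need P(θ < 0.5) = 0.8 under Beta(0.43s, 0.57s). Normal approximation: (q−m)/√(m(1−m)/s) ≈ z_{0.8} = 0.842, so s ≈ 0.43·0.57·(0.842)²/(0.5−0.43)² = 35.4.
At s = 35.4: P(θ<0.5) ≈ 0.801. Adjusting to match 0.8 gives s ≈ 35.17.
So α = 0.43·35.17 ≈ 15.12, β = 0.57·35.17 ≈ 20.05.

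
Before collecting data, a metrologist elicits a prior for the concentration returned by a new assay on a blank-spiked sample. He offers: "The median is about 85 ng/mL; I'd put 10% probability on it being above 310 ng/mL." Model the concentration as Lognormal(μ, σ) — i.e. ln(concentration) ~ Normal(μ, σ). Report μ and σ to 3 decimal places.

If T ~ Lognormal(μ,σ) then ln T ~ Normal(μ,σ), so the p-quantile of ln T is μ + z_p·σ.
ln(85) = 4.443 and ln(310) = 5.737; z_{0.5} = 0, z_{0.9} = 1.282.
σ = (5.737 − 4.443)/(1.282 − (0)) = 1.010.
μ = 4.443 − (0)·1.010 = 4.443.

μ ≈ 4.443, σ ≈ 1.010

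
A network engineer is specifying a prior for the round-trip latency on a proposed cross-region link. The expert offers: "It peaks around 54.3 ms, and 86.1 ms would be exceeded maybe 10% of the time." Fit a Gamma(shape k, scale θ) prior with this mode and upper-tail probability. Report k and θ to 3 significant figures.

k ≈ 9.83, θ ≈ 6.15

Gamma(k,θ) with k>1 has mode (k−1)θ, so θ = 54.3/(k−1).
Need P(X < 86.1) = 0.9 with θ tied to k this way. Start at k = 2, θ = 54.3: P(X<86.1) ≈ 0.470.
Too low — raise k to concentrate. Iterating converges to k ≈ 9.83.
Then θ = 54.3/(9.83−1) ≈ 6.15.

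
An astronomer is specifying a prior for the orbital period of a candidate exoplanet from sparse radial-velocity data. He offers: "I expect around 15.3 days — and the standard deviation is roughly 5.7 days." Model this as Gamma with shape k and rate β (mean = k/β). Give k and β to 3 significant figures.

k ≈ 7.2, β ≈ 0.471

For Gamma(k, rate β): mean = k/β, variance = k/β², so CV = 1/√k.
CV = SD/mean = 5.7/15.3 = 0.3725, hence k = 1/CV² = 7.2.
Then β = k/mean = 7.2/15.3 = 0.471.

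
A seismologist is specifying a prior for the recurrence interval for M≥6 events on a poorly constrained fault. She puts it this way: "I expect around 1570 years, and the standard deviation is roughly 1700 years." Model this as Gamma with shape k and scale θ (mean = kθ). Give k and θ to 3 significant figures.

k ≈ 0.853, θ ≈ 1840

For Gamma(k, scale θ): mean = kθ, variance = kθ², so CV = 1/√k.
CV = SD/mean = 1700/1570 = 1.083, hence k = 1/CV² = 0.853.
Then θ = mean/k = 1570/0.853 = 1840.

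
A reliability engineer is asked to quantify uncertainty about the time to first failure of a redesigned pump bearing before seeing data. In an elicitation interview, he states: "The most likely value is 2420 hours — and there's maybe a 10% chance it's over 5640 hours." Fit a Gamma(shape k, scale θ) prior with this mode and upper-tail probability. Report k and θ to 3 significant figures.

Gamma(k,θ) with k>1 has mode (k−1)θ, so θ = 2420/(k−1).
Need P(X < 5640) = 0.9 with θ tied to k this way. Start at k = 2, θ = 2420: P(X<5640) ≈ 0.676.
Too low — raise k to concentrate. Iterating converges to k ≈ 3.69.
Then θ = 2420/(3.69−1) ≈ 901.

k ≈ 3.69, θ ≈ 901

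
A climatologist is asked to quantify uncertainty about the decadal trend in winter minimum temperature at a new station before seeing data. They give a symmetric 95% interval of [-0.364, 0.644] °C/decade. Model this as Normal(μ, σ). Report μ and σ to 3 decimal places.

μ = 0.140, σ = 0.257

A symmetric 95% interval runs μ ± z·σ with z = 1.96.
Half-width = 0.504, so σ = 0.504/1.96 = 0.257.
μ is the interval midpoint, 0.140.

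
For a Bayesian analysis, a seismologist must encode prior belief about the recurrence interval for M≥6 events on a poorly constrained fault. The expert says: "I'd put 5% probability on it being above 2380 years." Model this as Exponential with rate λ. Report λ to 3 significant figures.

λ ≈ 0.00126

P(T > 2380.0) = e^(−λ·2380.0) = 0.05, so λ = −ln(0.05)/2380.0 = 0.00126.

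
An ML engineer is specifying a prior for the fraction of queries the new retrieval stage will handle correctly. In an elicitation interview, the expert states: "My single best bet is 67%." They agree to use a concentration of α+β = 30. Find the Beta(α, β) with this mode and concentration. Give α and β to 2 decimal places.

α = 19.76, β = 10.24

For α,β > 1 the Beta mode is (α−1)/(α+β−2). With α+β = 30, the mode is (α−1)/28.
Set (α−1)/28 = 0.67 → α = 1 + 0.67·28 = 19.76.
β = 30 − α = 10.24.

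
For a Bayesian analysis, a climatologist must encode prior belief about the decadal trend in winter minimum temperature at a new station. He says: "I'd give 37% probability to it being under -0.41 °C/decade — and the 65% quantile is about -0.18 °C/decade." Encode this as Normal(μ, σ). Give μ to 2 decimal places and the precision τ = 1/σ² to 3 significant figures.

For Normal(μ,σ), the p-quantile is μ + z_p·σ. Here z_{0.37} = -0.3319, z_{0.65} = 0.3853.
So -0.41 = μ − 0.3319σ and -0.18 = μ + 0.3853σ.
Subtracting: σ = (-0.18 − -0.41)/(0.3853 − (-0.3319)) = 0.32.
Then μ = -0.41 − (-0.3319)·0.32 = -0.30.
Precision τ = 1/σ² = 1/0.3207² = 9.72.

μ = -0.30, τ = 9.72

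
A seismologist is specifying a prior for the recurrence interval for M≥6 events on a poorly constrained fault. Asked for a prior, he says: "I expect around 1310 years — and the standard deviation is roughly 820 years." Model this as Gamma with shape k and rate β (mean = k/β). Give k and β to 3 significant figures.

For Gamma(k, rate β): mean = k/β, variance = k/β², so CV = 1/√k.
CV = SD/mean = 820/1310 = 0.626, hence k = 1/CV² = 2.55.
Then β = k/mean = 2.55/1310 = 0.00195.

k ≈ 2.55, β ≈ 0.00195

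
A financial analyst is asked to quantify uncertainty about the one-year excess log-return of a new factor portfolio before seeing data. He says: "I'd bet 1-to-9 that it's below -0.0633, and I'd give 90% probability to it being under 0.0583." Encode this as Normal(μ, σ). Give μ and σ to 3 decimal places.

The p-quantile of Normal(μ,σ) is μ + z_p·σ, with z_{0.1} = -1.282 and z_{0.9} = 1.282.
Eliminate σ: μ = (z₂·x₁ − z₁·x₂)/(z₂ − z₁) = (1.282·-0.0633 − (-1.282)·0.0583)/2.563 = -0.003.
Then σ = (x₂ − x₁)/(z₂ − z₁) = (0.0583 − -0.0633)/2.563 = 0.047.

μ = -0.003, σ = 0.047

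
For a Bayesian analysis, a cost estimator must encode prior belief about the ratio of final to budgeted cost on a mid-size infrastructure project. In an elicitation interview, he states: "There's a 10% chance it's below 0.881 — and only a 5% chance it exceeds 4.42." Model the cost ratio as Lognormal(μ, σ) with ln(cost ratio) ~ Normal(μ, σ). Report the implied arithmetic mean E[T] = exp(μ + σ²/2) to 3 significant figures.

If T ~ Lognormal(μ,σ) then ln T ~ Normal(μ,σ), so the p-quantile of ln T is μ + z_p·σ.
ln(0.881) = -0.1267 and ln(4.42) = 1.486; z_{0.1} = -1.282, z_{0.95} = 1.645.
σ = (1.486 − -0.1267)/(1.645 − (-1.282)) = 0.551.
μ = -0.1267 − (-1.282)·0.551 = 0.580.
E[T] = exp(μ + σ²/2) = exp(0.580 + 0.1519) = 2.08.

E[T] ≈ 2.08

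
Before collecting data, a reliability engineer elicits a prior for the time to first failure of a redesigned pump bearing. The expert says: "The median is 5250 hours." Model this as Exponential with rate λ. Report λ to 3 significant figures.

λ ≈ 0.000132

Exponential median = ln 2 / λ, so λ = ln 2 / 5250.0 = 0.000132.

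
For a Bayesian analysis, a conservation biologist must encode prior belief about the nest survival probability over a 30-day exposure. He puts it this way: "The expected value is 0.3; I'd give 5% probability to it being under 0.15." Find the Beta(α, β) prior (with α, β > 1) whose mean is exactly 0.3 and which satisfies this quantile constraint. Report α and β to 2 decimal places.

α ≈ 6.24, β ≈ 14.55

With mean 0.3 fixed, write α = 0.3s, β = 0.7s where s = α+β.
Need P(θ < 0.15) = 0.05 under Beta(0.3s, 0.7s). Normal approximation: (q−m)/√(m(1−m)/s) ≈ z_{0.05} = -1.64, so s ≈ 0.3·0.7·(-1.64)²/(0.15−0.3)² = 25.3.
At s = 25.3: P(θ<0.15) ≈ 0.034. Adjusting to match 0.05 gives s ≈ 20.79.
So α = 0.3·20.79 ≈ 6.24, β = 0.7·20.79 ≈ 14.55.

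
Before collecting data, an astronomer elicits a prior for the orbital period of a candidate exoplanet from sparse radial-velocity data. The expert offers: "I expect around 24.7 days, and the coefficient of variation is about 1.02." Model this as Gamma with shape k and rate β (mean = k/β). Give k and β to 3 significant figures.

For Gamma(k, rate β): mean = k/β, variance = k/β², so CV = 1/√k.
CV = 1.02, hence k = 1/CV² = 0.961.
Then β = k/mean = 0.961/24.7 = 0.0389.

k ≈ 0.961, β ≈ 0.0389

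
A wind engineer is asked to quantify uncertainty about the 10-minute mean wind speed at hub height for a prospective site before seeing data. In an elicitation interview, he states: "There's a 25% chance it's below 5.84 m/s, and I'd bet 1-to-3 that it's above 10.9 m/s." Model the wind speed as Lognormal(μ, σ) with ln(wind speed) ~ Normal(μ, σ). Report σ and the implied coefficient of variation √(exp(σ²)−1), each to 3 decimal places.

If T ~ Lognormal(μ,σ) then ln T ~ Normal(μ,σ), so the p-quantile of ln T is μ + z_p·σ.
ln(5.84) = 1.765 and ln(10.9) = 2.389; z_{0.25} = -0.6745, z_{0.75} = 0.6745.
σ = (2.389 − 1.765)/(0.6745 − (-0.6745)) = 0.463.
μ = 1.765 − (-0.6745)·0.463 = 2.077.
CV = √(exp(σ²)−1) = √(exp(0.2140)−1) = 0.488.

σ ≈ 0.463, CV ≈ 0.488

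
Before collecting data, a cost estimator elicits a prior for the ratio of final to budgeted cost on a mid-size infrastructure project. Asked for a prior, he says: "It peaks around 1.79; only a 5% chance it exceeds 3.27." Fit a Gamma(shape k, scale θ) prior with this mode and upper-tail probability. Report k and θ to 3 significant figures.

Gamma(k,θ) with k>1 has mode (k−1)θ, so θ = 1.79/(k−1).
Need P(X < 3.27) = 0.95 with θ tied to k this way. Start at k = 2, θ = 1.79: P(X<3.27) ≈ 0.545.
Too low — raise k to concentrate. Iterating converges to k ≈ 8.67.
Then θ = 1.79/(8.67−1) ≈ 0.233.

k ≈ 8.67, θ ≈ 0.233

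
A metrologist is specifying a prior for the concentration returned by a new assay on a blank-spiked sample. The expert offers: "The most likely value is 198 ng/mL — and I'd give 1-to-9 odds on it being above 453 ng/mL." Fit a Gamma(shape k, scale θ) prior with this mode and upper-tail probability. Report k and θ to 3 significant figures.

Gamma(k,θ) with k>1 has mode (k−1)θ, so θ = 198/(k−1).
Need P(X < 453) = 0.9 with θ tied to k this way. Start at k = 2, θ = 198: P(X<453) ≈ 0.666.
Too low — raise k to concentrate. Iterating converges to k ≈ 3.81.
Then θ = 198/(3.81−1) ≈ 70.5.

k ≈ 3.81, θ ≈ 70.5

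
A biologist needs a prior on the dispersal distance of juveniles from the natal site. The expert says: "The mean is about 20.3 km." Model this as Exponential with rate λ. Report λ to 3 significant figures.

Exponential mean = 1/λ, so λ = 1/20.3 = 0.0493.

λ ≈ 0.0493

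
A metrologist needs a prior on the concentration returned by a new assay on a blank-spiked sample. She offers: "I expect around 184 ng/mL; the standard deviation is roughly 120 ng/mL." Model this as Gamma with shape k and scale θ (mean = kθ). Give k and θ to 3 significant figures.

k ≈ 2.35, θ ≈ 78.3

For Gamma(k, scale θ): mean = kθ, variance = kθ², so CV = 1/√k.
CV = SD/mean = 120/184 = 0.6522, hence k = 1/CV² = 2.35.
Then θ = mean/k = 184/2.35 = 78.3.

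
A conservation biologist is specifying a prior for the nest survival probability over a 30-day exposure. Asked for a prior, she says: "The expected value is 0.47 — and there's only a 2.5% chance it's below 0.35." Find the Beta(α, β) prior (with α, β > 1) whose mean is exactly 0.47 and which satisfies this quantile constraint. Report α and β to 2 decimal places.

α ≈ 30.10, β ≈ 33.94

With mean 0.47 fixed, write α = 0.47s, β = 0.53s where s = α+β.
Need P(θ < 0.35) = 0.025 under Beta(0.47s, 0.53s). Normal approximation: (q−m)/√(m(1−m)/s) ≈ z_{0.025} = -1.96, so s ≈ 0.47·0.53·(-1.96)²/(0.35−0.47)² = 66.5.
At s = 66.5: P(θ<0.35) ≈ 0.023. Adjusting to match 0.025 gives s ≈ 64.03.
So α = 0.47·64.03 ≈ 30.10, β = 0.53·64.03 ≈ 33.94.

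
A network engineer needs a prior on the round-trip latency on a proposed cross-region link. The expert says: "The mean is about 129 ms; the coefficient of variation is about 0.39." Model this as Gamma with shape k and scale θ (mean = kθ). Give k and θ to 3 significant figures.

For Gamma(k, scale θ): mean = kθ, variance = kθ², so CV = 1/√k.
CV = 0.39, hence k = 1/CV² = 6.57.
Then θ = mean/k = 129/6.57 = 19.6.

k ≈ 6.57, θ ≈ 19.6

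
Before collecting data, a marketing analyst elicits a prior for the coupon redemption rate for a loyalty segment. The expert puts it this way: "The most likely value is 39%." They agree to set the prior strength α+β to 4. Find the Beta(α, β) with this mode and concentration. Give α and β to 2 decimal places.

For α,β > 1 the Beta mode is (α−1)/(α+β−2). With α+β = 4, the mode is (α−1)/2.
Set (α−1)/2 = 0.39 → α = 1 + 0.39·2 = 1.78.
β = 4 − α = 2.22.

α = 1.78, β = 2.22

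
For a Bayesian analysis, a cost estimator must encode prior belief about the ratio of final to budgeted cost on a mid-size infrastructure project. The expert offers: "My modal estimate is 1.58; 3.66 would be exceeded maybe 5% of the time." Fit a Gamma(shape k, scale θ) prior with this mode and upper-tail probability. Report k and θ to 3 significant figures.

Gamma(k,θ) with k>1 has mode (k−1)θ, so θ = 1.58/(k−1).
Need P(X < 3.66) = 0.95 with θ tied to k this way. Start at k = 2, θ = 1.58: P(X<3.66) ≈ 0.673.
Too low — raise k to concentrate. Iterating converges to k ≈ 4.88.
Then θ = 1.58/(4.88−1) ≈ 0.407.

k ≈ 4.88, θ ≈ 0.407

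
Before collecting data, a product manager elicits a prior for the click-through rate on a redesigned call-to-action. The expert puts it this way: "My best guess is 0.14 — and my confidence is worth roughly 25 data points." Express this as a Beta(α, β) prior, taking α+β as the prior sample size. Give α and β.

Under the effective-sample-size interpretation, Beta(α, β) has prior mean α/(α+β) and prior sample size α+β.
So α+β = 25 and α/(α+β) = 0.14, giving α = 0.14·25 = 3.5 and β = 25 − 3.5 = 21.5.

α = 3.5, β = 21.5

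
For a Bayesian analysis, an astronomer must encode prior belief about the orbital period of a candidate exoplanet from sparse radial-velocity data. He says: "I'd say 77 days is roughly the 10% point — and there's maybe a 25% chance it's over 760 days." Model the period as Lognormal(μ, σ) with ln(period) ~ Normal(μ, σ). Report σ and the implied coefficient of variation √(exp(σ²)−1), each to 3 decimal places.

σ ≈ 1.170, CV ≈ 1.713

If T ~ Lognormal(μ,σ) then ln T ~ Normal(μ,σ), so the p-quantile of ln T is μ + z_p·σ.
ln(77) = 4.344 and ln(760) = 6.633; z_{0.1} = -1.282, z_{0.75} = 0.6745.
σ = (6.633 − 4.344)/(0.6745 − (-1.282)) = 1.170.
μ = 4.344 − (-1.282)·1.170 = 5.844.
CV = √(exp(σ²)−1) = √(exp(1.3700)−1) = 1.713.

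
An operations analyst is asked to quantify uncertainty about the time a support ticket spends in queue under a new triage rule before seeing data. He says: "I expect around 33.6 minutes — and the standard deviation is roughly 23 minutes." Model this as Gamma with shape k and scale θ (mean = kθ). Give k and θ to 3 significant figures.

For Gamma(k, scale θ): mean = kθ, variance = kθ², so CV = 1/√k.
CV = SD/mean = 23/33.6 = 0.6845, hence k = 1/CV² = 2.13.
Then θ = mean/k = 33.6/2.13 = 15.7.

k ≈ 2.13, θ ≈ 15.7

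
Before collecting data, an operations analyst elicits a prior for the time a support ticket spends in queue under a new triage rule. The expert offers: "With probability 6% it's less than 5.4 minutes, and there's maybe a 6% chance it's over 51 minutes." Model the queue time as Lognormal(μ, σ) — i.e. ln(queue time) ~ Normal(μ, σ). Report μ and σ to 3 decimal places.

μ ≈ 2.809, σ ≈ 0.722

If T ~ Lognormal(μ,σ) then ln T ~ Normal(μ,σ), so the p-quantile of ln T is μ + z_p·σ.
ln(5.4) = 1.686 and ln(51) = 3.932; z_{0.06} = -1.555, z_{0.94} = 1.555.
σ = (3.932 − 1.686)/(1.555 − (-1.555)) = 0.722.
μ = 1.686 − (-1.555)·0.722 = 2.809.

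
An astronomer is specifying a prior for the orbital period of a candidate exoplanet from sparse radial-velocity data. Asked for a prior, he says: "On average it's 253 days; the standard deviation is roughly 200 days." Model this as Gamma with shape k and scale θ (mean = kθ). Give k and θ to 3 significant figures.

k ≈ 1.6, θ ≈ 158

For Gamma(k, scale θ): mean = kθ, variance = kθ², so CV = 1/√k.
CV = SD/mean = 200/253 = 0.7905, hence k = 1/CV² = 1.6.
Then θ = mean/k = 253/1.6 = 158.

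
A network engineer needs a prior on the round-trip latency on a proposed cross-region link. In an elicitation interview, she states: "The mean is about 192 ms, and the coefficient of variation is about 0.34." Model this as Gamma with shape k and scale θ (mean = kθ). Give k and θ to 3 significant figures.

k ≈ 8.65, θ ≈ 22.2

For Gamma(k, scale θ): mean = kθ, variance = kθ², so CV = 1/√k.
CV = 0.34, hence k = 1/CV² = 8.65.
Then θ = mean/k = 192/8.65 = 22.2.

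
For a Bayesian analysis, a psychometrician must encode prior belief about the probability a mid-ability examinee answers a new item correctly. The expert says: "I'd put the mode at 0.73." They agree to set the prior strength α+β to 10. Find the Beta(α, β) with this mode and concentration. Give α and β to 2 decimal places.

α = 6.84, β = 3.16

For α,β > 1 the Beta mode is (α−1)/(α+β−2). With α+β = 10, the mode is (α−1)/8.
Set (α−1)/8 = 0.73 → α = 1 + 0.73·8 = 6.84.
β = 10 − α = 3.16.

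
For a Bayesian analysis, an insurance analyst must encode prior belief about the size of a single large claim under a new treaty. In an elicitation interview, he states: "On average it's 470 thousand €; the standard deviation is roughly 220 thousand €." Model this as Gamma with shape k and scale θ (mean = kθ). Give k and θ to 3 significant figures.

k ≈ 4.56, θ ≈ 103

For Gamma(k, scale θ): mean = kθ, variance = kθ², so CV = 1/√k.
CV = SD/mean = 220/470 = 0.4681, hence k = 1/CV² = 4.56.
Then θ = mean/k = 470/4.56 = 103.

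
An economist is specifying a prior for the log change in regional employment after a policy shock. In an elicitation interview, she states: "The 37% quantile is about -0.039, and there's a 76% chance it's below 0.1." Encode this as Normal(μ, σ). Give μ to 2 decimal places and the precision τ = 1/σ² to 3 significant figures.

μ = 0.01, τ = 55.8

The p-quantile of Normal(μ,σ) is μ + z_p·σ, with z_{0.37} = -0.3319 and z_{0.76} = 0.7063.
Eliminate σ: μ = (z₂·x₁ − z₁·x₂)/(z₂ − z₁) = (0.7063·-0.039 − (-0.3319)·0.1)/1.038 = 0.01.
Then σ = (x₂ − x₁)/(z₂ − z₁) = (0.1 − -0.039)/1.038 = 0.13.
Precision τ = 1/σ² = 1/0.1339² = 55.8.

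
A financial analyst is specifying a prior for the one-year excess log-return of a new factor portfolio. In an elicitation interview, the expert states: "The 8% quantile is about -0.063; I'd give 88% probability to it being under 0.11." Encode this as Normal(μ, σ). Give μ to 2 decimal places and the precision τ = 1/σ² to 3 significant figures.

The p-quantile of Normal(μ,σ) is μ + z_p·σ, with z_{0.08} = -1.405 and z_{0.88} = 1.175.
Eliminate σ: μ = (z₂·x₁ − z₁·x₂)/(z₂ − z₁) = (1.175·-0.063 − (-1.405)·0.11)/2.58 = 0.03.
Then σ = (x₂ − x₁)/(z₂ − z₁) = (0.11 − -0.063)/2.58 = 0.07.
Precision τ = 1/σ² = 1/0.06705² = 222.

μ = 0.03, τ = 222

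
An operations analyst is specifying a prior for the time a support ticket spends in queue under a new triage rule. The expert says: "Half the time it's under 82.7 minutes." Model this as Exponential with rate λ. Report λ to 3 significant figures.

λ ≈ 0.00838

Exponential median = ln 2 / λ, so λ = ln 2 / 82.7 = 0.00838.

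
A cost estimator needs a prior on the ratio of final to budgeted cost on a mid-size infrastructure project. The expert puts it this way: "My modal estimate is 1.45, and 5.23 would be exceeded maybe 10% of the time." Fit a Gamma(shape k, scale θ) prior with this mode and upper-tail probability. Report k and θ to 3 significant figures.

k ≈ 2.13, θ ≈ 1.28

Gamma(k,θ) with k>1 has mode (k−1)θ, so θ = 1.45/(k−1).
Need P(X < 5.23) = 0.9 with θ tied to k this way. Start at k = 2, θ = 1.45: P(X<5.23) ≈ 0.875.
Too low — raise k to concentrate. Iterating converges to k ≈ 2.13.
Then θ = 1.45/(2.13−1) ≈ 1.28.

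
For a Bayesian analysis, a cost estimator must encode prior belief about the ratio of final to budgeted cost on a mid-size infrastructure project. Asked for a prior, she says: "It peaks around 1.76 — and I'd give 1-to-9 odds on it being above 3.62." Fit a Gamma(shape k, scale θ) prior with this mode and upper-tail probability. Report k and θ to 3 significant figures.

Gamma(k,θ) with k>1 has mode (k−1)θ, so θ = 1.76/(k−1).
Need P(X < 3.62) = 0.9 with θ tied to k this way. Start at k = 2, θ = 1.76: P(X<3.62) ≈ 0.609.
Too low — raise k to concentrate. Iterating converges to k ≈ 4.69.
Then θ = 1.76/(4.69−1) ≈ 0.477.

k ≈ 4.69, θ ≈ 0.477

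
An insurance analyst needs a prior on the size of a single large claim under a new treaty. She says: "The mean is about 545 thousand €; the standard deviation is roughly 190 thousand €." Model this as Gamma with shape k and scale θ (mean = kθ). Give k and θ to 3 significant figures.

k ≈ 8.23, θ ≈ 66.2

For Gamma(k, scale θ): mean = kθ, variance = kθ², so CV = 1/√k.
CV = SD/mean = 190/545 = 0.3486, hence k = 1/CV² = 8.23.
Then θ = mean/k = 545/8.23 = 66.2.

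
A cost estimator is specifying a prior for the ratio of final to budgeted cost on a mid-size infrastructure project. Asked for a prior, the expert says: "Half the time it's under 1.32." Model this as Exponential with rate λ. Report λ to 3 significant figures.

λ ≈ 0.525

Exponential median = ln 2 / λ, so λ = ln 2 / 1.32 = 0.525.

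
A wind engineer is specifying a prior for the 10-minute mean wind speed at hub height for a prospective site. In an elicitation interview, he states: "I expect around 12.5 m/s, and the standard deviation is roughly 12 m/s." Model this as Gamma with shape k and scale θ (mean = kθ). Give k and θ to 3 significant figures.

For Gamma(k, scale θ): mean = kθ, variance = kθ², so CV = 1/√k.
CV = SD/mean = 12/12.5 = 0.96, hence k = 1/CV² = 1.09.
Then θ = mean/k = 12.5/1.09 = 11.5.

k ≈ 1.09, θ ≈ 11.5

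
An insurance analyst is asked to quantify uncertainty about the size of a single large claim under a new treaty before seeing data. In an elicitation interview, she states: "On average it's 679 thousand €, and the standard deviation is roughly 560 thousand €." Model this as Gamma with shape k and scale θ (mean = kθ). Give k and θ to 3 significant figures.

For Gamma(k, scale θ): mean = kθ, variance = kθ², so CV = 1/√k.
CV = SD/mean = 560/679 = 0.8247, hence k = 1/CV² = 1.47.
Then θ = mean/k = 679/1.47 = 462.

k ≈ 1.47, θ ≈ 462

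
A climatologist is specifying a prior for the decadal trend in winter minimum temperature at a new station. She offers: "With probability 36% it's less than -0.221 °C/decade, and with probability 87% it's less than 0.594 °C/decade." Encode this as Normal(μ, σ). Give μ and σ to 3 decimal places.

μ = -0.024, σ = 0.549

For Normal(μ,σ), the p-quantile is μ + z_p·σ. Here z_{0.36} = -0.3585, z_{0.87} = 1.126.
So -0.221 = μ − 0.3585σ and 0.594 = μ + 1.126σ.
Subtracting: σ = (0.594 − -0.221)/(1.126 − (-0.3585)) = 0.549.
Then μ = -0.221 − (-0.3585)·0.549 = -0.024.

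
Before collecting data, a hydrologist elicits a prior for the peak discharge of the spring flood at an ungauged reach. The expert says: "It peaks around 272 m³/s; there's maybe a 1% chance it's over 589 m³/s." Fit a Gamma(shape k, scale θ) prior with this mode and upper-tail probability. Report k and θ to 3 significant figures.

Gamma(k,θ) with k>1 has mode (k−1)θ, so θ = 272/(k−1).
Need P(X < 589) = 0.99 with θ tied to k this way. Start at k = 2, θ = 272: P(X<589) ≈ 0.637.
Too low — raise k to concentrate. Iterating converges to k ≈ 9.1.
Then θ = 272/(9.1−1) ≈ 33.6.

k ≈ 9.1, θ ≈ 33.6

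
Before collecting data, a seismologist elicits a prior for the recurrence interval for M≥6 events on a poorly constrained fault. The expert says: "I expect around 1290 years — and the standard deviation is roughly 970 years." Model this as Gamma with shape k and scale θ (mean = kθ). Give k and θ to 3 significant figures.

k ≈ 1.77, θ ≈ 729

For Gamma(k, scale θ): mean = kθ, variance = kθ², so CV = 1/√k.
CV = SD/mean = 970/1290 = 0.7519, hence k = 1/CV² = 1.77.
Then θ = mean/k = 1290/1.77 = 729.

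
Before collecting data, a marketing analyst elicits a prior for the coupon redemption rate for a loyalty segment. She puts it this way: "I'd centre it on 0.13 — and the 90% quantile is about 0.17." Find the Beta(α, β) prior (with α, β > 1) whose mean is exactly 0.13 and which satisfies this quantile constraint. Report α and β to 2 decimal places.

α ≈ 15.90, β ≈ 106.40

With mean 0.13 fixed, write α = 0.13s, β = 0.87s where s = α+β.
Need P(θ < 0.17) = 0.9 under Beta(0.13s, 0.87s). Normal approximation: (q−m)/√(m(1−m)/s) ≈ z_{0.9} = 1.28, so s ≈ 0.13·0.87·(1.28)²/(0.17−0.13)² = 116.1.
At s = 116.1: P(θ<0.17) ≈ 0.895. Adjusting to match 0.9 gives s ≈ 122.30.
So α = 0.13·122.30 ≈ 15.90, β = 0.87·122.30 ≈ 106.40.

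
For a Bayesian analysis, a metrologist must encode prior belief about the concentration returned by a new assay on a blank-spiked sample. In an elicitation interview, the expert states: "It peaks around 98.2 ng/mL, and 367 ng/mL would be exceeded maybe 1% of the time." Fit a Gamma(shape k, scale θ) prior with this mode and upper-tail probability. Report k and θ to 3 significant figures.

Gamma(k,θ) with k>1 has mode (k−1)θ, so θ = 98.2/(k−1).
Need P(X < 367) = 0.99 with θ tied to k this way. Start at k = 2, θ = 98.2: P(X<367) ≈ 0.887.
Too low — raise k to concentrate. Iterating converges to k ≈ 3.45.
Then θ = 98.2/(3.45−1) ≈ 40.1.

k ≈ 3.45, θ ≈ 40.1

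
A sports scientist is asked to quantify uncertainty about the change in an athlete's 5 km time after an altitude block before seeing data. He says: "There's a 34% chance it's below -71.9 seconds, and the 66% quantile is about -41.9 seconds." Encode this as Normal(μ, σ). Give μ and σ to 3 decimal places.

For Normal(μ,σ), the p-quantile is μ + z_p·σ. Here z_{0.34} = -0.4125, z_{0.66} = 0.4125.
So -71.9 = μ − 0.4125σ and -41.9 = μ + 0.4125σ.
Subtracting: σ = (-41.9 − -71.9)/(0.4125 − (-0.4125)) = 36.367.
Then μ = -71.9 − (-0.4125)·36.367 = -56.900.

μ = -56.900, σ = 36.367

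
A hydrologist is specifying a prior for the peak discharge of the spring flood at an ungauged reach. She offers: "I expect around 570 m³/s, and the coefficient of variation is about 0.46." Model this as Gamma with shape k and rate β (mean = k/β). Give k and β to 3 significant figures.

k ≈ 4.73, β ≈ 0.00829

For Gamma(k, rate β): mean = k/β, variance = k/β², so CV = 1/√k.
CV = 0.46, hence k = 1/CV² = 4.73.
Then β = k/mean = 4.73/570 = 0.00829.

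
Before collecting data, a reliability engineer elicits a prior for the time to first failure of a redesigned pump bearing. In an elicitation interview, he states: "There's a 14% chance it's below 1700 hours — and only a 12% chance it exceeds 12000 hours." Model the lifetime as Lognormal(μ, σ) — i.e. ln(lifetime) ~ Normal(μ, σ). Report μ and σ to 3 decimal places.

μ ≈ 8.375, σ ≈ 0.867

If T ~ Lognormal(μ,σ) then ln T ~ Normal(μ,σ), so the p-quantile of ln T is μ + z_p·σ.
ln(1700) = 7.438 and ln(12000) = 9.393; z_{0.14} = -1.08, z_{0.88} = 1.175.
σ = (9.393 − 7.438)/(1.175 − (-1.08)) = 0.867.
μ = 7.438 − (-1.08)·0.867 = 8.375.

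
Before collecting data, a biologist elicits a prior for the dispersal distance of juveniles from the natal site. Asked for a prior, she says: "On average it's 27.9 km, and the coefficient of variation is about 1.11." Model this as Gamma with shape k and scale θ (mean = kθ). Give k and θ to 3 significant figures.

For Gamma(k, scale θ): mean = kθ, variance = kθ², so CV = 1/√k.
CV = 1.11, hence k = 1/CV² = 0.812.
Then θ = mean/k = 27.9/0.812 = 34.4.

k ≈ 0.812, θ ≈ 34.4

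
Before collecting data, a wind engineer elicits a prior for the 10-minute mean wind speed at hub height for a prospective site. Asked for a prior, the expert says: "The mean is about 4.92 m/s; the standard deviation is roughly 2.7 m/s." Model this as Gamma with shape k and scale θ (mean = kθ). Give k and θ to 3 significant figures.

For Gamma(k, scale θ): mean = kθ, variance = kθ², so CV = 1/√k.
CV = SD/mean = 2.7/4.92 = 0.5488, hence k = 1/CV² = 3.32.
Then θ = mean/k = 4.92/3.32 = 1.48.

k ≈ 3.32, θ ≈ 1.48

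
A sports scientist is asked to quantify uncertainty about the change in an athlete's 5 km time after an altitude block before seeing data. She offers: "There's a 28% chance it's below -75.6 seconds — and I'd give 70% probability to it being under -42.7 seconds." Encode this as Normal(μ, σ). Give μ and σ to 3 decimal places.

For Normal(μ,σ), the p-quantile is μ + z_p·σ. Here z_{0.28} = -0.5828, z_{0.7} = 0.5244.
So -75.6 = μ − 0.5828σ and -42.7 = μ + 0.5244σ.
Subtracting: σ = (-42.7 − -75.6)/(0.5244 − (-0.5828)) = 29.713.
Then μ = -75.6 − (-0.5828)·29.713 = -58.282.

μ = -58.282, σ = 29.713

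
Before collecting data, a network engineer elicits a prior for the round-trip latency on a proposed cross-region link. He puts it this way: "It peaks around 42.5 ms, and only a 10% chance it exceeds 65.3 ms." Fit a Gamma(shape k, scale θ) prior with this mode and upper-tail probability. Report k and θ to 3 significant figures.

Gamma(k,θ) with k>1 has mode (k−1)θ, so θ = 42.5/(k−1).
Need P(X < 65.3) = 0.9 with θ tied to k this way. Start at k = 2, θ = 42.5: P(X<65.3) ≈ 0.454.
Too low — raise k to concentrate. Iterating converges to k ≈ 11.1.
Then θ = 42.5/(11.1−1) ≈ 4.2.

k ≈ 11.1, θ ≈ 4.2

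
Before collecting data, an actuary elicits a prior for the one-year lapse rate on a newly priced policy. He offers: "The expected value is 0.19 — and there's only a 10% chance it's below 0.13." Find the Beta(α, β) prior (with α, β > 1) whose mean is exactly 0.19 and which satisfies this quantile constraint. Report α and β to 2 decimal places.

α ≈ 12.25, β ≈ 52.20

With mean 0.19 fixed, write α = 0.19s, β = 0.81s where s = α+β.
Need P(θ < 0.13) = 0.1 under Beta(0.19s, 0.81s). Normal approximation: (q−m)/√(m(1−m)/s) ≈ z_{0.1} = -1.28, so s ≈ 0.19·0.81·(-1.28)²/(0.13−0.19)² = 70.2.
At s = 70.2: P(θ<0.13) ≈ 0.090. Adjusting to match 0.1 gives s ≈ 64.45.
So α = 0.19·64.45 ≈ 12.25, β = 0.81·64.45 ≈ 52.20.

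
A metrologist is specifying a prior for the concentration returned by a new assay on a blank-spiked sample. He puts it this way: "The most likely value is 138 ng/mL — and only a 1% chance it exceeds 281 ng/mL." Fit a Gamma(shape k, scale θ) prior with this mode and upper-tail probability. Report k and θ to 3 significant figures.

k ≈ 10.7, θ ≈ 14.3

Gamma(k,θ) with k>1 has mode (k−1)θ, so θ = 138/(k−1).
Need P(X < 281) = 0.99 with θ tied to k this way. Start at k = 2, θ = 138: P(X<281) ≈ 0.604.
Too low — raise k to concentrate. Iterating converges to k ≈ 10.7.
Then θ = 138/(10.7−1) ≈ 14.3.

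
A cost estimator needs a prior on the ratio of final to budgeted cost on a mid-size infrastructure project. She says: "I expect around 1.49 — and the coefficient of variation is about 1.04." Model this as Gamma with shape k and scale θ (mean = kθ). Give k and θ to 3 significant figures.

For Gamma(k, scale θ): mean = kθ, variance = kθ², so CV = 1/√k.
CV = 1.04, hence k = 1/CV² = 0.925.
Then θ = mean/k = 1.49/0.925 = 1.61.

k ≈ 0.925, θ ≈ 1.61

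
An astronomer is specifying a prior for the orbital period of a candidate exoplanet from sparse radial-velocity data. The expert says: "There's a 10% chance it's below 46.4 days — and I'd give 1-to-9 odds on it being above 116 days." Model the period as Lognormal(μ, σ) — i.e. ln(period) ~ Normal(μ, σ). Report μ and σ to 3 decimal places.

If T ~ Lognormal(μ,σ) then ln T ~ Normal(μ,σ), so the p-quantile of ln T is μ + z_p·σ.
ln(46.4) = 3.837 and ln(116) = 4.754; z_{0.1} = -1.282, z_{0.9} = 1.282.
σ = (4.754 − 3.837)/(1.282 − (-1.282)) = 0.357.
μ = 3.837 − (-1.282)·0.357 = 4.295.

μ ≈ 4.295, σ ≈ 0.357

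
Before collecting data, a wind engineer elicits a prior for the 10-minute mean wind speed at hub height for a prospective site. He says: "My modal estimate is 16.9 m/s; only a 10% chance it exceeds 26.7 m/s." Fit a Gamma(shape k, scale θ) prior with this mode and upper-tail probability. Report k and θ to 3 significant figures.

Gamma(k,θ) with k>1 has mode (k−1)θ, so θ = 16.9/(k−1).
Need P(X < 26.7) = 0.9 with θ tied to k this way. Start at k = 2, θ = 16.9: P(X<26.7) ≈ 0.469.
Too low — raise k to concentrate. Iterating converges to k ≈ 9.97.
Then θ = 16.9/(9.97−1) ≈ 1.89.

k ≈ 9.97, θ ≈ 1.89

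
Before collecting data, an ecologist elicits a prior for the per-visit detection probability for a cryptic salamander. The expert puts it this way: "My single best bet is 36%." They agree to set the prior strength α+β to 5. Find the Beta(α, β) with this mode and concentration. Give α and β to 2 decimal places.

For α,β > 1 the Beta mode is (α−1)/(α+β−2). With α+β = 5, the mode is (α−1)/3.
Set (α−1)/3 = 0.36 → α = 1 + 0.36·3 = 2.08.
β = 5 − α = 2.92.

α = 2.08, β = 2.92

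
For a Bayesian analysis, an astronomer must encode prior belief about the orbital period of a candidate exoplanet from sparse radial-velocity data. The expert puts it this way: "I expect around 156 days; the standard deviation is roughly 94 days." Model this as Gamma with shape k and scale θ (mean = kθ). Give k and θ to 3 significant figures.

k ≈ 2.75, θ ≈ 56.6

For Gamma(k, scale θ): mean = kθ, variance = kθ², so CV = 1/√k.
CV = SD/mean = 94/156 = 0.6026, hence k = 1/CV² = 2.75.
Then θ = mean/k = 156/2.75 = 56.6.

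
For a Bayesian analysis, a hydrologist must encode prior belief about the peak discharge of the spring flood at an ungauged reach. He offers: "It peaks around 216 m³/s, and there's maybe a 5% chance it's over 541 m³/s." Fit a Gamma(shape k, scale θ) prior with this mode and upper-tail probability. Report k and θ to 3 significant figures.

k ≈ 4.22, θ ≈ 67.1

Gamma(k,θ) with k>1 has mode (k−1)θ, so θ = 216/(k−1).
Need P(X < 541) = 0.95 with θ tied to k this way. Start at k = 2, θ = 216: P(X<541) ≈ 0.714.
Too low — raise k to concentrate. Iterating converges to k ≈ 4.22.
Then θ = 216/(4.22−1) ≈ 67.1.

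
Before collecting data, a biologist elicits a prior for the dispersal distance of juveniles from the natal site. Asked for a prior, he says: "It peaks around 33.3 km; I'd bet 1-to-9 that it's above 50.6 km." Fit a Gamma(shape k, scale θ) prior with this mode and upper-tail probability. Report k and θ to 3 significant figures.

Gamma(k,θ) with k>1 has mode (k−1)θ, so θ = 33.3/(k−1).
Need P(X < 50.6) = 0.9 with θ tied to k this way. Start at k = 2, θ = 33.3: P(X<50.6) ≈ 0.449.
Too low — raise k to concentrate. Iterating converges to k ≈ 11.6.
Then θ = 33.3/(11.6−1) ≈ 3.13.

k ≈ 11.6, θ ≈ 3.13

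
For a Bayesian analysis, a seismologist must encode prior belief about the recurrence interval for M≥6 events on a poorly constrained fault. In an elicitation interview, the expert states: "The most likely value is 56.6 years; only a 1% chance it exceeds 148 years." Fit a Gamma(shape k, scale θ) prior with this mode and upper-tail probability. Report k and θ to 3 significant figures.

Gamma(k,θ) with k>1 has mode (k−1)θ, so θ = 56.6/(k−1).
Need P(X < 148) = 0.99 with θ tied to k this way. Start at k = 2, θ = 56.6: P(X<148) ≈ 0.735.
Too low — raise k to concentrate. Iterating converges to k ≈ 6.03.
Then θ = 56.6/(6.03−1) ≈ 11.3.

k ≈ 6.03, θ ≈ 11.3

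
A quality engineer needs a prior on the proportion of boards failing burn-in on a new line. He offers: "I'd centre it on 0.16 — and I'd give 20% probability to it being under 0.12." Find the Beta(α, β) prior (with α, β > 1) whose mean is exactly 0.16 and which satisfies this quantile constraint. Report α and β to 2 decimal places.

With mean 0.16 fixed, write α = 0.16s, β = 0.84s where s = α+β.
Need P(θ < 0.12) = 0.2 under Beta(0.16s, 0.84s). Normal approximation: (q−m)/√(m(1−m)/s) ≈ z_{0.2} = -0.842, so s ≈ 0.16·0.84·(-0.842)²/(0.12−0.16)² = 59.5.
At s = 59.5: P(θ<0.12) ≈ 0.205. Adjusting to match 0.2 gives s ≈ 61.63.
So α = 0.16·61.63 ≈ 9.86, β = 0.84·61.63 ≈ 51.77.

α ≈ 9.86, β ≈ 51.77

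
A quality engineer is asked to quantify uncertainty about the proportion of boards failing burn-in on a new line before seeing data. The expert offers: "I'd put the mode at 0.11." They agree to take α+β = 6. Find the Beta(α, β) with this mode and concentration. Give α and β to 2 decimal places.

For α,β > 1 the Beta mode is (α−1)/(α+β−2). With α+β = 6, the mode is (α−1)/4.
Set (α−1)/4 = 0.11 → α = 1 + 0.11·4 = 1.44.
β = 6 − α = 4.56.

α = 1.44, β = 4.56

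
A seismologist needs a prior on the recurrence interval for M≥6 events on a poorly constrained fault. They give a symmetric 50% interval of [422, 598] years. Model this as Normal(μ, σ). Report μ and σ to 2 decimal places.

μ = 510.00, σ = 130.47

A symmetric 50% interval runs μ ± z·σ with z = 0.6745.
Half-width = 88, so σ = 88/0.6745 = 130.47.
μ is the interval midpoint, 510.00.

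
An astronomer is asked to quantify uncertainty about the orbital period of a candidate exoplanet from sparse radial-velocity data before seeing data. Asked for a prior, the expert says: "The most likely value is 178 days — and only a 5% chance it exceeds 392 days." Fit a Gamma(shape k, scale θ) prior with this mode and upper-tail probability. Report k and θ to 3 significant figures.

k ≈ 5.41, θ ≈ 40.3

Gamma(k,θ) with k>1 has mode (k−1)θ, so θ = 178/(k−1).
Need P(X < 392) = 0.95 with θ tied to k this way. Start at k = 2, θ = 178: P(X<392) ≈ 0.646.
Too low — raise k to concentrate. Iterating converges to k ≈ 5.41.
Then θ = 178/(5.41−1) ≈ 40.3.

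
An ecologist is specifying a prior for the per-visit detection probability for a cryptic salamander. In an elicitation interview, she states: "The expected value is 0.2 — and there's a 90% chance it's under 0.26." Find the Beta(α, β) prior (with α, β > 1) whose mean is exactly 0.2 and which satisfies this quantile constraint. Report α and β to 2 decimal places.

With mean 0.2 fixed, write α = 0.2s, β = 0.8s where s = α+β.
Need P(θ < 0.26) = 0.9 under Beta(0.2s, 0.8s). Normal approximation: (q−m)/√(m(1−m)/s) ≈ z_{0.9} = 1.28, so s ≈ 0.2·0.8·(1.28)²/(0.26−0.2)² = 73.0.
At s = 73.0: P(θ<0.26) ≈ 0.895. Adjusting to match 0.9 gives s ≈ 76.34.
So α = 0.2·76.34 ≈ 15.27, β = 0.8·76.34 ≈ 61.07.

α ≈ 15.27, β ≈ 61.07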